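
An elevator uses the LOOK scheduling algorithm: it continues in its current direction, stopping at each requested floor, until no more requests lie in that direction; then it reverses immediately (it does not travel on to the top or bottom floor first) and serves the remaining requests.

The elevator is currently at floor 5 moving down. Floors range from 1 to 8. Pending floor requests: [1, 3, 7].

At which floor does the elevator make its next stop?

Answer: 3

Derivation:
Current floor: 5, direction: down
Requests above: [7]
Requests below: [1, 3]
Moving down and requests lie below → nearest below is max([1, 3]) = 3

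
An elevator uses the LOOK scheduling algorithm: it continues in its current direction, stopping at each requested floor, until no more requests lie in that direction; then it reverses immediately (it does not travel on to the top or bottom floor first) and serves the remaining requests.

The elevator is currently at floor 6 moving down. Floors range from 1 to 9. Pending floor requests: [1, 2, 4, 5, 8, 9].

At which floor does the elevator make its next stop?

Answer: 5

Derivation:
Current floor: 6, direction: down
Requests above: [8, 9]
Requests below: [1, 2, 4, 5]
Moving down and requests lie below → nearest below is max([1, 2, 4, 5]) = 5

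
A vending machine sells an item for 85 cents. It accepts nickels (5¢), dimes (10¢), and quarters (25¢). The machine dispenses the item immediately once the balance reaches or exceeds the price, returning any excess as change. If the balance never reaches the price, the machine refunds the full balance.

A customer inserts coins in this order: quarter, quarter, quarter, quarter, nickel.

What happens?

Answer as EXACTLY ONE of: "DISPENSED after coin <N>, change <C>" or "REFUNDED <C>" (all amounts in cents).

Price: 85¢
Coin 1 (quarter, 25¢): balance = 25¢
Coin 2 (quarter, 25¢): balance = 50¢
Coin 3 (quarter, 25¢): balance = 75¢
Coin 4 (quarter, 25¢): balance = 100¢
  → balance >= price → DISPENSE, change = 100 - 85 = 15¢

Answer: DISPENSED after coin 4, change 15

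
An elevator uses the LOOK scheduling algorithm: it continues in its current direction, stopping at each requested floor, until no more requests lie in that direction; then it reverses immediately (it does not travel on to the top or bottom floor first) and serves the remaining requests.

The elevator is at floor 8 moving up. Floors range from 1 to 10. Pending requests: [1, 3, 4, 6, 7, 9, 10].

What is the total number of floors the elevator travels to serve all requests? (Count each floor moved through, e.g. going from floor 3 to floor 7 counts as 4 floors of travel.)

Answer: 11

Derivation:
Start at floor 8 moving up, LOOK stop order: [9, 10, 7, 6, 4, 3, 1]
  8 → 9: |9-8| = 1, total = 1
  9 → 10: |10-9| = 1, total = 2
  10 → 7: |7-10| = 3, total = 5
  7 → 6: |6-7| = 1, total = 6
  6 → 4: |4-6| = 2, total = 8
  4 → 3: |3-4| = 1, total = 9
  3 → 1: |1-3| = 2, total = 11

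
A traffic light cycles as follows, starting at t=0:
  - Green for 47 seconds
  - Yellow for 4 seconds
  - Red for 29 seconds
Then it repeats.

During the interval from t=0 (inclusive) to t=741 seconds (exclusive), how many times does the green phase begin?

Answer: 10

Derivation:
Cycle = 47+4+29 = 80s
green phase starts at t = k*80 + 0 for k=0,1,2,...
Need k*80+0 < 741 → k < 9.262
k ∈ {0, ..., 9} → 10 starts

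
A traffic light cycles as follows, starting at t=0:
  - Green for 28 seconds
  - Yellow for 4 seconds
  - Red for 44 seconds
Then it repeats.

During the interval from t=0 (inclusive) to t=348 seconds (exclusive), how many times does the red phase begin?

Cycle = 28+4+44 = 76s
red phase starts at t = k*76 + 32 for k=0,1,2,...
Need k*76+32 < 348 → k < 4.158
k ∈ {0, ..., 4} → 5 starts

Answer: 5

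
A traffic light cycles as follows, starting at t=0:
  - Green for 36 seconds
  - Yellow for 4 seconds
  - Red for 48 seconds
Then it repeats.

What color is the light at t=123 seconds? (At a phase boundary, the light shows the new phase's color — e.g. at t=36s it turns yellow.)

Cycle length = 36 + 4 + 48 = 88s
t = 123, phase_t = 123 mod 88 = 35
35 < 36 (green end) → GREEN

Answer: green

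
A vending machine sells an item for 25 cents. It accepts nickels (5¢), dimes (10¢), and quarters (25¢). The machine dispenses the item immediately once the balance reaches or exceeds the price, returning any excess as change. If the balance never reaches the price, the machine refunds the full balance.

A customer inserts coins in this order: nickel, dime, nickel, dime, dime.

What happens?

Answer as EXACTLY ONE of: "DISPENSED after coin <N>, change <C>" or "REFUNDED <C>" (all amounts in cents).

Price: 25¢
Coin 1 (nickel, 5¢): balance = 5¢
Coin 2 (dime, 10¢): balance = 15¢
Coin 3 (nickel, 5¢): balance = 20¢
Coin 4 (dime, 10¢): balance = 30¢
  → balance >= price → DISPENSE, change = 30 - 25 = 5¢

Answer: DISPENSED after coin 4, change 5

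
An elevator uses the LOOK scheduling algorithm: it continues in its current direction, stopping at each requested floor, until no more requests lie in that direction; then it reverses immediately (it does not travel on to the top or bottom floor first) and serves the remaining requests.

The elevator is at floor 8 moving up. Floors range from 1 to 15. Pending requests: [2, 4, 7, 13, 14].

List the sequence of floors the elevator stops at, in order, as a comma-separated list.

Current: 8, moving UP
Serve above first (ascending): [13, 14]
Then reverse, serve below (descending): [7, 4, 2]

Answer: 13, 14, 7, 4, 2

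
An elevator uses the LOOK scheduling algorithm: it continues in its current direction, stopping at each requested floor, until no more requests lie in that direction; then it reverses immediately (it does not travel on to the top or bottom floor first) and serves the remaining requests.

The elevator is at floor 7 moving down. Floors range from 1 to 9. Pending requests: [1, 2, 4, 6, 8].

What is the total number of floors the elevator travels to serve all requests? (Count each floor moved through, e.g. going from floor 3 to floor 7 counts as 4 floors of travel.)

Start at floor 7 moving down, LOOK stop order: [6, 4, 2, 1, 8]
  7 → 6: |6-7| = 1, total = 1
  6 → 4: |4-6| = 2, total = 3
  4 → 2: |2-4| = 2, total = 5
  2 → 1: |1-2| = 1, total = 6
  1 → 8: |8-1| = 7, total = 13

Answer: 13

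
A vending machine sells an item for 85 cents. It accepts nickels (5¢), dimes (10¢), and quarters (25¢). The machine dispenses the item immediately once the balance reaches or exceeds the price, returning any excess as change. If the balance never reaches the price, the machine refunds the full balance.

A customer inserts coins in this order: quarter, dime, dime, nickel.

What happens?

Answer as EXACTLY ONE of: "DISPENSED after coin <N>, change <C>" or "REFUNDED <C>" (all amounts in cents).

Price: 85¢
Coin 1 (quarter, 25¢): balance = 25¢
Coin 2 (dime, 10¢): balance = 35¢
Coin 3 (dime, 10¢): balance = 45¢
Coin 4 (nickel, 5¢): balance = 50¢
All coins inserted, balance 50¢ < price 85¢ → REFUND 50¢

Answer: REFUNDED 50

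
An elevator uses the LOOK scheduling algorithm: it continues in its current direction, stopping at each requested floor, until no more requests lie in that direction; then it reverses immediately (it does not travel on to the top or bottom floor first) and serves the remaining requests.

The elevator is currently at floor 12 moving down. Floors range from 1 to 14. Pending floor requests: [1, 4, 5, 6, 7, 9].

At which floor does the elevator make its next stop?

Answer: 9

Derivation:
Current floor: 12, direction: down
Requests above: []
Requests below: [1, 4, 5, 6, 7, 9]
Moving down and requests lie below → nearest below is max([1, 4, 5, 6, 7, 9]) = 9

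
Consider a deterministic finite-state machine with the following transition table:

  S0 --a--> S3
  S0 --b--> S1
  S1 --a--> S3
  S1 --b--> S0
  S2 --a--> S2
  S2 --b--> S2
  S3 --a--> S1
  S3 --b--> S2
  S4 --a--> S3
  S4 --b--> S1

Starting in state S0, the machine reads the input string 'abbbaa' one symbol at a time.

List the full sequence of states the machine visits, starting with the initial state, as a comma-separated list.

Start: S0
  read 'a': S0 --a--> S3
  read 'b': S3 --b--> S2
  read 'b': S2 --b--> S2
  read 'b': S2 --b--> S2
  read 'a': S2 --a--> S2
  read 'a': S2 --a--> S2

Answer: S0, S3, S2, S2, S2, S2, S2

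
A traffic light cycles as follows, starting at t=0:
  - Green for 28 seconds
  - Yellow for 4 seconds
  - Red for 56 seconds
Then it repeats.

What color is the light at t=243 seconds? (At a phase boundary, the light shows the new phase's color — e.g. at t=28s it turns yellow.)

Cycle length = 28 + 4 + 56 = 88s
t = 243, phase_t = 243 mod 88 = 67
67 >= 32 → RED

Answer: red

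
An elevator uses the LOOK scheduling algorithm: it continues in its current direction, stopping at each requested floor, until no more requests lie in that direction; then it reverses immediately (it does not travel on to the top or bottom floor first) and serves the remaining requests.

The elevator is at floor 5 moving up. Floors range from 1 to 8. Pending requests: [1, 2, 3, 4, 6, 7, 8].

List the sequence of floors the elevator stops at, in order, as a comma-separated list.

Answer: 6, 7, 8, 4, 3, 2, 1

Derivation:
Current: 5, moving UP
Serve above first (ascending): [6, 7, 8]
Then reverse, serve below (descending): [4, 3, 2, 1]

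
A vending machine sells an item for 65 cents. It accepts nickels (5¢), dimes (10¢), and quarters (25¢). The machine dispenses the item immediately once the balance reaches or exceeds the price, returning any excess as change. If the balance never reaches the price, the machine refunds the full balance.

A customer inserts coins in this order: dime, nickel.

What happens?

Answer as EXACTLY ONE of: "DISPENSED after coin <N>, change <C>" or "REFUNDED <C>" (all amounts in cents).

Answer: REFUNDED 15

Derivation:
Price: 65¢
Coin 1 (dime, 10¢): balance = 10¢
Coin 2 (nickel, 5¢): balance = 15¢
All coins inserted, balance 15¢ < price 65¢ → REFUND 15¢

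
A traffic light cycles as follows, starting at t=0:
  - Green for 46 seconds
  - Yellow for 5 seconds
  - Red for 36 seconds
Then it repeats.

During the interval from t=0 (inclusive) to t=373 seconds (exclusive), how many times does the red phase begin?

Answer: 4

Derivation:
Cycle = 46+5+36 = 87s
red phase starts at t = k*87 + 51 for k=0,1,2,...
Need k*87+51 < 373 → k < 3.701
k ∈ {0, ..., 3} → 4 starts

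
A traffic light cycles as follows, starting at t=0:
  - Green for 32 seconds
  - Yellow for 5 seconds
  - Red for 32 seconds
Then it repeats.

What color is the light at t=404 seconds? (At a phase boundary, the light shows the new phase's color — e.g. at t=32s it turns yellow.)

Answer: red

Derivation:
Cycle length = 32 + 5 + 32 = 69s
t = 404, phase_t = 404 mod 69 = 59
59 >= 37 → RED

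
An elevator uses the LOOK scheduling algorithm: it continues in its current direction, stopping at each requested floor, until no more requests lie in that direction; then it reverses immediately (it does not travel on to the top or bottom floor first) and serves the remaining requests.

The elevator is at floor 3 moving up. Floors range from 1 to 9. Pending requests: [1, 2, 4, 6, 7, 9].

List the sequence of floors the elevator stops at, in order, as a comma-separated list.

Answer: 4, 6, 7, 9, 2, 1

Derivation:
Current: 3, moving UP
Serve above first (ascending): [4, 6, 7, 9]
Then reverse, serve below (descending): [2, 1]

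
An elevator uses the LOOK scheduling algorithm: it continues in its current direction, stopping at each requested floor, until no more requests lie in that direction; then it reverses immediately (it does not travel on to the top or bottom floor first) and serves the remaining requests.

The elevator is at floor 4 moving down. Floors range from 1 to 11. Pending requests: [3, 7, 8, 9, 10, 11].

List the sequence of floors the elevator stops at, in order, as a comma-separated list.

Current: 4, moving DOWN
Serve below first (descending): [3]
Then reverse, serve above (ascending): [7, 8, 9, 10, 11]

Answer: 3, 7, 8, 9, 10, 11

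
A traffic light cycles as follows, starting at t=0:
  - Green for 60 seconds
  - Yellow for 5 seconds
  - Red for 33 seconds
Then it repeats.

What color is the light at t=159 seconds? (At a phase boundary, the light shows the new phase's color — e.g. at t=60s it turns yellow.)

Answer: yellow

Derivation:
Cycle length = 60 + 5 + 33 = 98s
t = 159, phase_t = 159 mod 98 = 61
60 <= 61 < 65 (yellow end) → YELLOW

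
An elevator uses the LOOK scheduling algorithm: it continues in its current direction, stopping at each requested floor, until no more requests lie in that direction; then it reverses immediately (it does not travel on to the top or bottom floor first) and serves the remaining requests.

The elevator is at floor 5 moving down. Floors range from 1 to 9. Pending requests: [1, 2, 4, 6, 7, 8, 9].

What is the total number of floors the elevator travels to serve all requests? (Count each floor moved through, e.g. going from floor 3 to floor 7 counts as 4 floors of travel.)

Answer: 12

Derivation:
Start at floor 5 moving down, LOOK stop order: [4, 2, 1, 6, 7, 8, 9]
  5 → 4: |4-5| = 1, total = 1
  4 → 2: |2-4| = 2, total = 3
  2 → 1: |1-2| = 1, total = 4
  1 → 6: |6-1| = 5, total = 9
  6 → 7: |7-6| = 1, total = 10
  7 → 8: |8-7| = 1, total = 11
  8 → 9: |9-8| = 1, total = 12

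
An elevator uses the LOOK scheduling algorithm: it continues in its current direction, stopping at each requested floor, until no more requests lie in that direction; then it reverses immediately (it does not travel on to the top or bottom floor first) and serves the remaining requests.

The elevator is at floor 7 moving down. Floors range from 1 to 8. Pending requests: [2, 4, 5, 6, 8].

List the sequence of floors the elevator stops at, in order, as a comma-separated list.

Answer: 6, 5, 4, 2, 8

Derivation:
Current: 7, moving DOWN
Serve below first (descending): [6, 5, 4, 2]
Then reverse, serve above (ascending): [8]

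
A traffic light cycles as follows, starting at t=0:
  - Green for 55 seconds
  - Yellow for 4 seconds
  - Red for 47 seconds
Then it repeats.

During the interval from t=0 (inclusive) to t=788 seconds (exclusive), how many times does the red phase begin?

Answer: 7

Derivation:
Cycle = 55+4+47 = 106s
red phase starts at t = k*106 + 59 for k=0,1,2,...
Need k*106+59 < 788 → k < 6.877
k ∈ {0, ..., 6} → 7 starts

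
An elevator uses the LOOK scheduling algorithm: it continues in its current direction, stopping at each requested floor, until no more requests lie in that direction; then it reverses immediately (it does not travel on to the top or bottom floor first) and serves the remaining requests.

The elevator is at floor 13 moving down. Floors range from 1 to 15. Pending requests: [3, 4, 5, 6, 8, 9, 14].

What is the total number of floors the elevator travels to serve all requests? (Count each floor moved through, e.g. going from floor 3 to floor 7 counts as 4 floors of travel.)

Start at floor 13 moving down, LOOK stop order: [9, 8, 6, 5, 4, 3, 14]
  13 → 9: |9-13| = 4, total = 4
  9 → 8: |8-9| = 1, total = 5
  8 → 6: |6-8| = 2, total = 7
  6 → 5: |5-6| = 1, total = 8
  5 → 4: |4-5| = 1, total = 9
  4 → 3: |3-4| = 1, total = 10
  3 → 14: |14-3| = 11, total = 21

Answer: 21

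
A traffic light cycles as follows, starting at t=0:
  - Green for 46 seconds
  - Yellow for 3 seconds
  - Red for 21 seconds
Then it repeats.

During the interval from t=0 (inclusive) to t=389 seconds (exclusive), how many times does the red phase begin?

Cycle = 46+3+21 = 70s
red phase starts at t = k*70 + 49 for k=0,1,2,...
Need k*70+49 < 389 → k < 4.857
k ∈ {0, ..., 4} → 5 starts

Answer: 5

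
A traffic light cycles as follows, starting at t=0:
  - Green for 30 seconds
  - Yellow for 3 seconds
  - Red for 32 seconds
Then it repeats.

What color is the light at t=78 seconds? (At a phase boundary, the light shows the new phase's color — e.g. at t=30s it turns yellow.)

Cycle length = 30 + 3 + 32 = 65s
t = 78, phase_t = 78 mod 65 = 13
13 < 30 (green end) → GREEN

Answer: green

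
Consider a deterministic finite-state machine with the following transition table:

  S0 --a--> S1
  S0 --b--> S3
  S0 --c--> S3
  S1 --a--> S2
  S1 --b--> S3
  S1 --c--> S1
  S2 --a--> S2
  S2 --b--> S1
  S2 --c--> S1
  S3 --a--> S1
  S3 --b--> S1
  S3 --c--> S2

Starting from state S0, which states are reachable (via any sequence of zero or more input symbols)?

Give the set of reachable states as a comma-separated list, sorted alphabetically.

Answer: S0, S1, S2, S3

Derivation:
BFS from S0:
  visit S0: S0--a-->S1 (new), S0--b-->S3 (new), S0--c-->S3 (seen)
  visit S1: S1--a-->S2 (new), S1--b-->S3 (seen), S1--c-->S1 (seen)
  visit S3: S3--a-->S1 (seen), S3--b-->S1 (seen), S3--c-->S2 (seen)
  visit S2: S2--a-->S2 (seen), S2--b-->S1 (seen), S2--c-->S1 (seen)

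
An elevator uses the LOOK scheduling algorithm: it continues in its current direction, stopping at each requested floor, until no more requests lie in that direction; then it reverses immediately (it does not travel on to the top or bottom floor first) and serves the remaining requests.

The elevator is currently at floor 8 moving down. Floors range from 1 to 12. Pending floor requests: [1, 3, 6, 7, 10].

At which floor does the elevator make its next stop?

Current floor: 8, direction: down
Requests above: [10]
Requests below: [1, 3, 6, 7]
Moving down and requests lie below → nearest below is max([1, 3, 6, 7]) = 7

Answer: 7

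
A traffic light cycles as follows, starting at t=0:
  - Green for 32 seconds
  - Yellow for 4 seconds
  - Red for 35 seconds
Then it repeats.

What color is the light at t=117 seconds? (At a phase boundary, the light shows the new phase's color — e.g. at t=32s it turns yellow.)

Cycle length = 32 + 4 + 35 = 71s
t = 117, phase_t = 117 mod 71 = 46
46 >= 36 → RED

Answer: red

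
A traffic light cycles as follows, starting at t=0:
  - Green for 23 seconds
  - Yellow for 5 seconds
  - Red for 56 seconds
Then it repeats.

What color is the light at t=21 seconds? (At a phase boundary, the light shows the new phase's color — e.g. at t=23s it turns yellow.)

Answer: green

Derivation:
Cycle length = 23 + 5 + 56 = 84s
t = 21, phase_t = 21 mod 84 = 21
21 < 23 (green end) → GREEN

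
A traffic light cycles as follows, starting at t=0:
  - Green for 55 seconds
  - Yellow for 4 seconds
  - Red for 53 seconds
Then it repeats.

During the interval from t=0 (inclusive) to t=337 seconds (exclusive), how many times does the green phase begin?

Answer: 4

Derivation:
Cycle = 55+4+53 = 112s
green phase starts at t = k*112 + 0 for k=0,1,2,...
Need k*112+0 < 337 → k < 3.009
k ∈ {0, ..., 3} → 4 starts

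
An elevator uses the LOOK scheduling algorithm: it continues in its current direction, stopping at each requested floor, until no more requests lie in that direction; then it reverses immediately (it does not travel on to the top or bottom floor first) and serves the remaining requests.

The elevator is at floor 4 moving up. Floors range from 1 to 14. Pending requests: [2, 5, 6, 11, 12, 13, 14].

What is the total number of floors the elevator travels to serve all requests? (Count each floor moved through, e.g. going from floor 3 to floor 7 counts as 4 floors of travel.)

Answer: 22

Derivation:
Start at floor 4 moving up, LOOK stop order: [5, 6, 11, 12, 13, 14, 2]
  4 → 5: |5-4| = 1, total = 1
  5 → 6: |6-5| = 1, total = 2
  6 → 11: |11-6| = 5, total = 7
  11 → 12: |12-11| = 1, total = 8
  12 → 13: |13-12| = 1, total = 9
  13 → 14: |14-13| = 1, total = 10
  14 → 2: |2-14| = 12, total = 22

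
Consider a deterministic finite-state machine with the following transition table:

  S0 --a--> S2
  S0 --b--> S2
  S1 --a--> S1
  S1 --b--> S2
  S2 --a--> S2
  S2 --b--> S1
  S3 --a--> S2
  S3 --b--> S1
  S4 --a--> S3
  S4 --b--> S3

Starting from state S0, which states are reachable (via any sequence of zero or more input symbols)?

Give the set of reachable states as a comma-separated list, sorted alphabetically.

BFS from S0:
  visit S0: S0--a-->S2 (new), S0--b-->S2 (seen)
  visit S2: S2--a-->S2 (seen), S2--b-->S1 (new)
  visit S1: S1--a-->S1 (seen), S1--b-->S2 (seen)

Answer: S0, S1, S2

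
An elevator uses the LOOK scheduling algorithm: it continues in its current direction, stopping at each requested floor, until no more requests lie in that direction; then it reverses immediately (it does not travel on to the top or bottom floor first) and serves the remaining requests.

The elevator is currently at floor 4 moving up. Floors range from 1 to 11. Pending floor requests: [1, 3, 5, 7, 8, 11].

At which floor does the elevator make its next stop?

Current floor: 4, direction: up
Requests above: [5, 7, 8, 11]
Requests below: [1, 3]
Moving up and requests lie above → nearest above is min([5, 7, 8, 11]) = 5

Answer: 5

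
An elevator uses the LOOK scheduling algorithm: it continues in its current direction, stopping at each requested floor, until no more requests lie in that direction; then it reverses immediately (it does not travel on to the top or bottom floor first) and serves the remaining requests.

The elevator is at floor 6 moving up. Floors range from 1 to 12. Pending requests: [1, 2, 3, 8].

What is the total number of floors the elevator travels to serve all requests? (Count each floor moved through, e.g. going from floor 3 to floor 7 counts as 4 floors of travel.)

Answer: 9

Derivation:
Start at floor 6 moving up, LOOK stop order: [8, 3, 2, 1]
  6 → 8: |8-6| = 2, total = 2
  8 → 3: |3-8| = 5, total = 7
  3 → 2: |2-3| = 1, total = 8
  2 → 1: |1-2| = 1, total = 9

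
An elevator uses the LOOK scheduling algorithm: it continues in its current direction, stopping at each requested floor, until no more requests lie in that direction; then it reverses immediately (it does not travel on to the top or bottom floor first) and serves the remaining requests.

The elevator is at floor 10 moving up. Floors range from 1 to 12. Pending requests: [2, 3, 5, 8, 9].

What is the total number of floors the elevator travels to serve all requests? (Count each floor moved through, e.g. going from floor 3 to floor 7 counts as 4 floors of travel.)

Start at floor 10 moving up, LOOK stop order: [9, 8, 5, 3, 2]
  10 → 9: |9-10| = 1, total = 1
  9 → 8: |8-9| = 1, total = 2
  8 → 5: |5-8| = 3, total = 5
  5 → 3: |3-5| = 2, total = 7
  3 → 2: |2-3| = 1, total = 8

Answer: 8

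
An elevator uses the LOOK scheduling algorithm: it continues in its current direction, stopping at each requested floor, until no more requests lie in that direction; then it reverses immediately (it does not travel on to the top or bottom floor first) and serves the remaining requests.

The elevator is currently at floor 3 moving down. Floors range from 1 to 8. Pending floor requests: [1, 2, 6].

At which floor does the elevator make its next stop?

Current floor: 3, direction: down
Requests above: [6]
Requests below: [1, 2]
Moving down and requests lie below → nearest below is max([1, 2]) = 2

Answer: 2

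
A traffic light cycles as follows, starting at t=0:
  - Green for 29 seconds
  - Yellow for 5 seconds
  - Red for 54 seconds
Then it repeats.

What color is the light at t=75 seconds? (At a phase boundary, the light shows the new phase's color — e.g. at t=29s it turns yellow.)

Answer: red

Derivation:
Cycle length = 29 + 5 + 54 = 88s
t = 75, phase_t = 75 mod 88 = 75
75 >= 34 → RED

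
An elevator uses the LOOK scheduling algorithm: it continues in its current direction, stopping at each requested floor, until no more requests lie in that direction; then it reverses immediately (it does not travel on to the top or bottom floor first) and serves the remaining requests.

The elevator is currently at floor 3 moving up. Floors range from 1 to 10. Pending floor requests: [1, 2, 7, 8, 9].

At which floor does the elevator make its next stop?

Answer: 7

Derivation:
Current floor: 3, direction: up
Requests above: [7, 8, 9]
Requests below: [1, 2]
Moving up and requests lie above → nearest above is min([7, 8, 9]) = 7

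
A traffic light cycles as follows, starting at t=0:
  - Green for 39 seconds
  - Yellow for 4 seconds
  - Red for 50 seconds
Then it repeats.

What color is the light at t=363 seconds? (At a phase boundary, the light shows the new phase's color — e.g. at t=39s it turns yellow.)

Answer: red

Derivation:
Cycle length = 39 + 4 + 50 = 93s
t = 363, phase_t = 363 mod 93 = 84
84 >= 43 → RED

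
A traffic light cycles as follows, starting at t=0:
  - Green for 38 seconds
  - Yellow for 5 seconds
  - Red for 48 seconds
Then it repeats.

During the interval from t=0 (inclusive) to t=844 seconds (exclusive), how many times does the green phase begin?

Answer: 10

Derivation:
Cycle = 38+5+48 = 91s
green phase starts at t = k*91 + 0 for k=0,1,2,...
Need k*91+0 < 844 → k < 9.275
k ∈ {0, ..., 9} → 10 starts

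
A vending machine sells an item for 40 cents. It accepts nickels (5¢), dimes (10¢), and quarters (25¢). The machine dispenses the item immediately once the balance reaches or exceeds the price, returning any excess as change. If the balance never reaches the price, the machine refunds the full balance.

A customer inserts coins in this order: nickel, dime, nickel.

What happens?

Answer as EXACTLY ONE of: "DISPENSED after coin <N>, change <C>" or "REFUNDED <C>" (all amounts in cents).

Answer: REFUNDED 20

Derivation:
Price: 40¢
Coin 1 (nickel, 5¢): balance = 5¢
Coin 2 (dime, 10¢): balance = 15¢
Coin 3 (nickel, 5¢): balance = 20¢
All coins inserted, balance 20¢ < price 40¢ → REFUND 20¢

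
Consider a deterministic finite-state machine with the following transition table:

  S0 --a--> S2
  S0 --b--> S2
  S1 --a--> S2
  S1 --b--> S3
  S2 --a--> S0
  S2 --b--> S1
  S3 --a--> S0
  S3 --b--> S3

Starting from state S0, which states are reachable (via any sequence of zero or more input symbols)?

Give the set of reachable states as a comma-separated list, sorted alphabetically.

Answer: S0, S1, S2, S3

Derivation:
BFS from S0:
  visit S0: S0--a-->S2 (new), S0--b-->S2 (seen)
  visit S2: S2--a-->S0 (seen), S2--b-->S1 (new)
  visit S1: S1--a-->S2 (seen), S1--b-->S3 (new)
  visit S3: S3--a-->S0 (seen), S3--b-->S3 (seen)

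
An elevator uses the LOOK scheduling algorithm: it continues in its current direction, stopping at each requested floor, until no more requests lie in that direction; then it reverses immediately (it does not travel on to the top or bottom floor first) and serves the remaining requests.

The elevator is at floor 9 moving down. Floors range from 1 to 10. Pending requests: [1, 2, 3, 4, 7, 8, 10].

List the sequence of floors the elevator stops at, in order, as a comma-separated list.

Answer: 8, 7, 4, 3, 2, 1, 10

Derivation:
Current: 9, moving DOWN
Serve below first (descending): [8, 7, 4, 3, 2, 1]
Then reverse, serve above (ascending): [10]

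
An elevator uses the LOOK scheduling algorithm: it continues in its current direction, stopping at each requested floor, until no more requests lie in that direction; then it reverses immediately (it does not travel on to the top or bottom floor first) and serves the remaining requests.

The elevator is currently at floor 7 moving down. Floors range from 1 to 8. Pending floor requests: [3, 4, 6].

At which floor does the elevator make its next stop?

Current floor: 7, direction: down
Requests above: []
Requests below: [3, 4, 6]
Moving down and requests lie below → nearest below is max([3, 4, 6]) = 6

Answer: 6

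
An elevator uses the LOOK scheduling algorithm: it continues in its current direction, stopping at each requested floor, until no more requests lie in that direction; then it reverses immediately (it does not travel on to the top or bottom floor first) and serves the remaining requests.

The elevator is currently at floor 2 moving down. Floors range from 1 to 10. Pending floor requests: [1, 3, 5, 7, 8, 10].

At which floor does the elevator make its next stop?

Answer: 1

Derivation:
Current floor: 2, direction: down
Requests above: [3, 5, 7, 8, 10]
Requests below: [1]
Moving down and requests lie below → nearest below is max([1]) = 1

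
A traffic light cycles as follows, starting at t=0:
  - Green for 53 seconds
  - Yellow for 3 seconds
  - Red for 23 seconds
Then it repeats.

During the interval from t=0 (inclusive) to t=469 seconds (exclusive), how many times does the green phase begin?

Answer: 6

Derivation:
Cycle = 53+3+23 = 79s
green phase starts at t = k*79 + 0 for k=0,1,2,...
Need k*79+0 < 469 → k < 5.937
k ∈ {0, ..., 5} → 6 starts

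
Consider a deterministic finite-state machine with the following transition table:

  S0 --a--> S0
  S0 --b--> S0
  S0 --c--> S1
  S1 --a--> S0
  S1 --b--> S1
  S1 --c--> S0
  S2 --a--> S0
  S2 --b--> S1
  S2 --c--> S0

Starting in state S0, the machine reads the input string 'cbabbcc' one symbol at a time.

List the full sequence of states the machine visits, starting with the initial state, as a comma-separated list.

Answer: S0, S1, S1, S0, S0, S0, S1, S0

Derivation:
Start: S0
  read 'c': S0 --c--> S1
  read 'b': S1 --b--> S1
  read 'a': S1 --a--> S0
  read 'b': S0 --b--> S0
  read 'b': S0 --b--> S0
  read 'c': S0 --c--> S1
  read 'c': S1 --c--> S0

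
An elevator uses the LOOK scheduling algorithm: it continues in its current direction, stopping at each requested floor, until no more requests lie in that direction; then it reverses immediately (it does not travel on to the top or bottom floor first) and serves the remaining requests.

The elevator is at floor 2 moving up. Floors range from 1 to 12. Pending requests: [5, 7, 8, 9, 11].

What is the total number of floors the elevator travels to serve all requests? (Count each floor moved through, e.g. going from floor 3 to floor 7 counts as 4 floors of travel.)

Start at floor 2 moving up, LOOK stop order: [5, 7, 8, 9, 11]
  2 → 5: |5-2| = 3, total = 3
  5 → 7: |7-5| = 2, total = 5
  7 → 8: |8-7| = 1, total = 6
  8 → 9: |9-8| = 1, total = 7
  9 → 11: |11-9| = 2, total = 9

Answer: 9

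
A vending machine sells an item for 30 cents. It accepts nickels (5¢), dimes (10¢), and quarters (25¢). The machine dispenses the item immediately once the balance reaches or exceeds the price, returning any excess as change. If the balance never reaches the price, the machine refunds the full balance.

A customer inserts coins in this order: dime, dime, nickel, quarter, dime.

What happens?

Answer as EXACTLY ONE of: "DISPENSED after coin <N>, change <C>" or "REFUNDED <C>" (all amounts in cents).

Answer: DISPENSED after coin 4, change 20

Derivation:
Price: 30¢
Coin 1 (dime, 10¢): balance = 10¢
Coin 2 (dime, 10¢): balance = 20¢
Coin 3 (nickel, 5¢): balance = 25¢
Coin 4 (quarter, 25¢): balance = 50¢
  → balance >= price → DISPENSE, change = 50 - 30 = 20¢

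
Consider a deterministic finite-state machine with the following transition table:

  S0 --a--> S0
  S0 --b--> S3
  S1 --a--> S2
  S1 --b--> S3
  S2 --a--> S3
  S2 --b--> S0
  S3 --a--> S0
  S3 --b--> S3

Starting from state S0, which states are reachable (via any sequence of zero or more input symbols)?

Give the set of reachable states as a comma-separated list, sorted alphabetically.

BFS from S0:
  visit S0: S0--a-->S0 (seen), S0--b-->S3 (new)
  visit S3: S3--a-->S0 (seen), S3--b-->S3 (seen)

Answer: S0, S3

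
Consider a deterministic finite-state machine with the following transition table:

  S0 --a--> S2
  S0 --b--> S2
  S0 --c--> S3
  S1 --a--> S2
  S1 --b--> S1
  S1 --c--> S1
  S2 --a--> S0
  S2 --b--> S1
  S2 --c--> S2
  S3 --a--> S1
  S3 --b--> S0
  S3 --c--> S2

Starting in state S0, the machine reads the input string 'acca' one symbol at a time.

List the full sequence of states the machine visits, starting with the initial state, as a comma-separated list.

Start: S0
  read 'a': S0 --a--> S2
  read 'c': S2 --c--> S2
  read 'c': S2 --c--> S2
  read 'a': S2 --a--> S0

Answer: S0, S2, S2, S2, S0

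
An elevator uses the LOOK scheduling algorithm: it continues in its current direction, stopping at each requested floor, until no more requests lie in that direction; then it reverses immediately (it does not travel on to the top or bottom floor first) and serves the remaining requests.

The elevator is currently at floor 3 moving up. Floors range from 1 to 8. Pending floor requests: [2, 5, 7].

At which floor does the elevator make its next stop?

Current floor: 3, direction: up
Requests above: [5, 7]
Requests below: [2]
Moving up and requests lie above → nearest above is min([5, 7]) = 5

Answer: 5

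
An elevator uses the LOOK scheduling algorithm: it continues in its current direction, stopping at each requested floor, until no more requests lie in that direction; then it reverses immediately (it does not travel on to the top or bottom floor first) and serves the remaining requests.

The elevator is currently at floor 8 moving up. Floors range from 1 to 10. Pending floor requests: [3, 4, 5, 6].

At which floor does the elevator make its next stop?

Answer: 6

Derivation:
Current floor: 8, direction: up
Requests above: []
Requests below: [3, 4, 5, 6]
Moving up but no requests above → reverse; nearest below is max([3, 4, 5, 6]) = 6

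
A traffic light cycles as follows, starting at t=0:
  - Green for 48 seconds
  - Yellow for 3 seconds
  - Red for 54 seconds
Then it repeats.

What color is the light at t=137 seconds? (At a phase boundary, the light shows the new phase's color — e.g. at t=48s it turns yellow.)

Cycle length = 48 + 3 + 54 = 105s
t = 137, phase_t = 137 mod 105 = 32
32 < 48 (green end) → GREEN

Answer: green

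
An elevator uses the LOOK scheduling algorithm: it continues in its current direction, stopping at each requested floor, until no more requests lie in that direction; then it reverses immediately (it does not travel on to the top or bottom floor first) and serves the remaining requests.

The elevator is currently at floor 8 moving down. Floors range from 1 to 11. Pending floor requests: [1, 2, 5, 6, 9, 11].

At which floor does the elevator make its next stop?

Current floor: 8, direction: down
Requests above: [9, 11]
Requests below: [1, 2, 5, 6]
Moving down and requests lie below → nearest below is max([1, 2, 5, 6]) = 6

Answer: 6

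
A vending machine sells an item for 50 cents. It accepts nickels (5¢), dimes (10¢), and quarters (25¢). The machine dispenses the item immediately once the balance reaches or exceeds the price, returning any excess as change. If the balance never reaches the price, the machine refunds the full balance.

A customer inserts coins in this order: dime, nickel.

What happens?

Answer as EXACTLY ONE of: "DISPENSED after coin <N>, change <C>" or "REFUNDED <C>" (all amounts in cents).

Answer: REFUNDED 15

Derivation:
Price: 50¢
Coin 1 (dime, 10¢): balance = 10¢
Coin 2 (nickel, 5¢): balance = 15¢
All coins inserted, balance 15¢ < price 50¢ → REFUND 15¢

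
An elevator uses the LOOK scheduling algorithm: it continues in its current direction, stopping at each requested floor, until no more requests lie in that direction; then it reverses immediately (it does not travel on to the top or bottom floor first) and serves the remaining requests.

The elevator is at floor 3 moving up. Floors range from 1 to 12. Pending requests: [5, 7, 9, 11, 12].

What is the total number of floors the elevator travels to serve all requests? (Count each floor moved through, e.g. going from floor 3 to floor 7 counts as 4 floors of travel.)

Start at floor 3 moving up, LOOK stop order: [5, 7, 9, 11, 12]
  3 → 5: |5-3| = 2, total = 2
  5 → 7: |7-5| = 2, total = 4
  7 → 9: |9-7| = 2, total = 6
  9 → 11: |11-9| = 2, total = 8
  11 → 12: |12-11| = 1, total = 9

Answer: 9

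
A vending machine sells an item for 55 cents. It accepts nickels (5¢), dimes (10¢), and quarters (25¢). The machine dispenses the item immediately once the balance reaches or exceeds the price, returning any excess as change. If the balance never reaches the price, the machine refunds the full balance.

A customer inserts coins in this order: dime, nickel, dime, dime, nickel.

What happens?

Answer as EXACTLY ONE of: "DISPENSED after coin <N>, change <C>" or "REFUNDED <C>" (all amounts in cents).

Price: 55¢
Coin 1 (dime, 10¢): balance = 10¢
Coin 2 (nickel, 5¢): balance = 15¢
Coin 3 (dime, 10¢): balance = 25¢
Coin 4 (dime, 10¢): balance = 35¢
Coin 5 (nickel, 5¢): balance = 40¢
All coins inserted, balance 40¢ < price 55¢ → REFUND 40¢

Answer: REFUNDED 40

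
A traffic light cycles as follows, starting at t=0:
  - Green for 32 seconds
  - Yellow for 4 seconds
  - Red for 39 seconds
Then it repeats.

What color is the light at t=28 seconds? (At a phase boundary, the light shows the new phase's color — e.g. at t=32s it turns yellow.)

Answer: green

Derivation:
Cycle length = 32 + 4 + 39 = 75s
t = 28, phase_t = 28 mod 75 = 28
28 < 32 (green end) → GREEN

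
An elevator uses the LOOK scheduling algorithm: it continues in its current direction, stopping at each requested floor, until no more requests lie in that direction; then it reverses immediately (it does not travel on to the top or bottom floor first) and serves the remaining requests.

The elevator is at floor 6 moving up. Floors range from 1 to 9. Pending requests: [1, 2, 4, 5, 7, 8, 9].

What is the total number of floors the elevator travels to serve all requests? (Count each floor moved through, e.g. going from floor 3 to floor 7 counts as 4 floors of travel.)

Answer: 11

Derivation:
Start at floor 6 moving up, LOOK stop order: [7, 8, 9, 5, 4, 2, 1]
  6 → 7: |7-6| = 1, total = 1
  7 → 8: |8-7| = 1, total = 2
  8 → 9: |9-8| = 1, total = 3
  9 → 5: |5-9| = 4, total = 7
  5 → 4: |4-5| = 1, total = 8
  4 → 2: |2-4| = 2, total = 10
  2 → 1: |1-2| = 1, total = 11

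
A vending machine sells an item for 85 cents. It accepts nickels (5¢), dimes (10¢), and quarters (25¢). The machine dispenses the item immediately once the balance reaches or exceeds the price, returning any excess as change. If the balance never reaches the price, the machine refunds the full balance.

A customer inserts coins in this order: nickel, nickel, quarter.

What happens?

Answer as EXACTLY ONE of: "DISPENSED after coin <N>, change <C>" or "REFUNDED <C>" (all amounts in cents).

Price: 85¢
Coin 1 (nickel, 5¢): balance = 5¢
Coin 2 (nickel, 5¢): balance = 10¢
Coin 3 (quarter, 25¢): balance = 35¢
All coins inserted, balance 35¢ < price 85¢ → REFUND 35¢

Answer: REFUNDED 35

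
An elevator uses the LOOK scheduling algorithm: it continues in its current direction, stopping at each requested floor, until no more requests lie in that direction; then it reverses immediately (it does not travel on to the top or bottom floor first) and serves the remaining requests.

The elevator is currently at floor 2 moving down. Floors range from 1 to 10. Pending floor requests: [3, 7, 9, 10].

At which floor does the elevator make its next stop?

Current floor: 2, direction: down
Requests above: [3, 7, 9, 10]
Requests below: []
Moving down but no requests below → reverse; nearest above is min([3, 7, 9, 10]) = 3

Answer: 3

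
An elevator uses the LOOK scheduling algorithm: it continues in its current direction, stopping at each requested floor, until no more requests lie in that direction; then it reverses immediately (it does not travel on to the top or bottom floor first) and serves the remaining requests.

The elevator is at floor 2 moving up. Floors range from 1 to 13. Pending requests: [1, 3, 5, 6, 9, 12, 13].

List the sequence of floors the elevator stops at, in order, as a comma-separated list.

Answer: 3, 5, 6, 9, 12, 13, 1

Derivation:
Current: 2, moving UP
Serve above first (ascending): [3, 5, 6, 9, 12, 13]
Then reverse, serve below (descending): [1]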